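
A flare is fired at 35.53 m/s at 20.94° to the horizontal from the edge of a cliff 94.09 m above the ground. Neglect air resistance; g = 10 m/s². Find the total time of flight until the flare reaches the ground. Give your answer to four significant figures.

5.790 s

Vertical component: v_y = 35.53 sin 20.94° = 12.698 m/s.
Taking up as positive with launch at y = 94.09 m, landing at y = 0: 0 = 94.09 + 12.698 t − ½(10) t².
Solving 5.000 t² − 12.698 t − 94.09 = 0 gives t = [12.698 + √(12.698² + 4·5.000·94.09)] / 10.00 = 5.790 s.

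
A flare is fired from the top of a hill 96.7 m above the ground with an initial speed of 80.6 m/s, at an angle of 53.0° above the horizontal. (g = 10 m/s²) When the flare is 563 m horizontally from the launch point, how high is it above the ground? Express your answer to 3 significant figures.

v_x = 80.6 cos 53.0° = 48.51 m/s, v_y0 = 80.6 sin 53.0° = 64.37 m/s.
Time to reach x = 563 m: t = x / v_x = 563 / 48.51 = 11.61 s.
y = 96.7 + v_y0 t − ½ g t² = 96.7 + 64.37×11.61 − 5.000×11.61² = 170 m.

170 m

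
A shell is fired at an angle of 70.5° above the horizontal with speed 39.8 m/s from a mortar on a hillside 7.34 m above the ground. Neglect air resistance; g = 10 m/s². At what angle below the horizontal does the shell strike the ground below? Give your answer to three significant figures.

71.4°

v_x = 39.8 cos 70.5° = 13.29 m/s.
At impact |v_y| = √(v_y0² + 2 g h) = √(37.52² + 2×10×7.34) = 39.43 m/s.
Angle below horizontal = arctan(|v_y| / v_x) = arctan(39.43 / 13.29) = 71.4°.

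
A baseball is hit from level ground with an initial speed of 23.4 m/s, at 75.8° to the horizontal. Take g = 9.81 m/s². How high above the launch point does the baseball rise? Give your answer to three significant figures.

26.2 m

Vertical component of launch velocity: v_y = 23.4 sin 75.8° = 22.69 m/s.
At the highest point the vertical velocity is zero, so v_y² = 2 g h_max.
h_max = (22.69)² / (2 × 9.81) = 514.8 / 19.62 = 26.2 m.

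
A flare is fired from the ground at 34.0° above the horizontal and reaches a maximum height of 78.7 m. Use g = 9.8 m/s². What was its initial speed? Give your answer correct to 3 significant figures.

At maximum height v_y = 0, so (v₀ sin θ)² = 2 g H.
v₀ sin 34.0° = √(2 × 9.8 × 78.7) = 39.27 m/s.
v₀ = 39.27 / sin 34.0° = 39.27 / 0.5592 = 70.2 m/s.

70.2 m/s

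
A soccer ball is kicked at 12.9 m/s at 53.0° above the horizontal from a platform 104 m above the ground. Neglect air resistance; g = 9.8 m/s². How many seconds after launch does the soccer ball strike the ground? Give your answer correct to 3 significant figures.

Vertical component: v_y = 12.9 sin 53.0° = 10.30 m/s.
Taking up as positive with launch at y = 104 m, landing at y = 0: 0 = 104 + 10.30 t − ½(9.8) t².
Solving 4.900 t² − 10.30 t − 104 = 0 gives t = [10.30 + √(10.30² + 4·4.900·104)] / 9.800 = 5.78 s.

5.78 s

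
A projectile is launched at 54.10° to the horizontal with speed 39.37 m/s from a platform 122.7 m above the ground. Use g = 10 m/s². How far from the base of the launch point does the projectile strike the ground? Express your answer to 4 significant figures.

209.6 m

Components: v_x = 39.37 cos 54.10° = 23.085 m/s, v_y = 39.37 sin 54.10° = 31.891 m/s.
Vertical: 0 = 122.7 + 31.891 t − ½(10) t² ⇒ 5.000 t² − 31.891 t − 122.7 = 0.
t = [31.891 + √(1017.0 + 2454.0)] / 10.00 = 9.0806 s.
Horizontal: R = v_x · t = 23.085 × 9.0806 = 209.6 m.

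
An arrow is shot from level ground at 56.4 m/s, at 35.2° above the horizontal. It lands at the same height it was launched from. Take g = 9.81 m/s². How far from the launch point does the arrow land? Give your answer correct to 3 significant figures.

305 m

Components: v_x = 56.4 cos 35.2° = 46.09 m/s, v_y = 56.4 sin 35.2° = 32.51 m/s.
Time of flight (same landing height): t = 2 v_y / g = 2 × 32.51 / 9.81 = 6.628 s.
Range: R = v_x · t = 46.09 × 6.628 = 305 m.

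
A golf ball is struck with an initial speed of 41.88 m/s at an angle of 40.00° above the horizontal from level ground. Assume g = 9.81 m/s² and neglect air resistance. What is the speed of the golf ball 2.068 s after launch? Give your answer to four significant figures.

32.76 m/s

v_x = 41.88 cos 40.00° = 32.082 m/s (constant).
v_y(t) = 41.88 sin 40.00° − g t = 26.920 − 9.81 × 2.068 = 6.6329 m/s.
Speed = √(v_x² + v_y²) = √(1029.3 + 43.995) = 32.76 m/s.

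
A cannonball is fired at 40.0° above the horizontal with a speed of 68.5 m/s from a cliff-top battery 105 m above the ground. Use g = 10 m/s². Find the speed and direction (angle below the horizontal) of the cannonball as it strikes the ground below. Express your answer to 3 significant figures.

v_x = 68.5 cos 40.0° = 52.47 m/s (constant).
|v_y| at impact = √((44.03)² + 2×10×105) = 63.55 m/s.
Speed = √(52.47² + 63.55²) = 82.4 m/s; angle = arctan(63.55/52.47) = 50.5° below horizontal.

82.4 m/s at 50.5° below the horizontal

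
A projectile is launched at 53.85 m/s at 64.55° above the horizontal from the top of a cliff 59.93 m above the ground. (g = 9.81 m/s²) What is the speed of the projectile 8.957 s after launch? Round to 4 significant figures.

v_x = 53.85 cos 64.55° = 23.141 m/s (constant).
v_y(t) = 53.85 sin 64.55° − g t = 48.624 − 9.81 × 8.957 = -39.244 m/s.
Speed = √(v_x² + v_y²) = √(535.51 + 1540.1) = 45.56 m/s.

45.56 m/s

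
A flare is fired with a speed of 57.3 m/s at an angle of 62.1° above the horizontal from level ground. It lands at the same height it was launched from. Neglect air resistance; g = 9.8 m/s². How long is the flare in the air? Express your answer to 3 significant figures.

10.3 s

Vertical component: v_y = 57.3 sin 62.1° = 50.64 m/s.
For a projectile landing at launch height, time of flight is t = 2 v_y / g = 2 × 50.64 / 9.8 = 10.3 s.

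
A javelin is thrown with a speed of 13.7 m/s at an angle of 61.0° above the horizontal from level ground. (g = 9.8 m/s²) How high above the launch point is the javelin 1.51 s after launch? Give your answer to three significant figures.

6.92 m

v_y0 = 13.7 sin 61.0° = 11.98 m/s.
y(t) = v_y0 t − ½ g t² = 11.98×1.51 − 4.900×1.51² = 6.92 m.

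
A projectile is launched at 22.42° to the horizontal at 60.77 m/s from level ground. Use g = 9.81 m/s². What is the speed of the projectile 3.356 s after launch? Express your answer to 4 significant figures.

57.02 m/s

v_x = 60.77 cos 22.42° = 56.177 m/s (constant).
v_y(t) = 60.77 sin 22.42° − g t = 23.177 − 9.81 × 3.356 = -9.7454 m/s.
Speed = √(v_x² + v_y²) = √(3155.9 + 94.973) = 57.02 m/s.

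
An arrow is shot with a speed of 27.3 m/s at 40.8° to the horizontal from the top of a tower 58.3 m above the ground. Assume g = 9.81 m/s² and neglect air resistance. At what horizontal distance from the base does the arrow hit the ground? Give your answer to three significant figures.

Components: v_x = 27.3 cos 40.8° = 20.67 m/s, v_y = 27.3 sin 40.8° = 17.84 m/s.
Vertical: 0 = 58.3 + 17.84 t − ½(9.81) t² ⇒ 4.905 t² − 17.84 t − 58.3 = 0.
t = [17.84 + √(318.3 + 1144)] / 9.810 = 5.717 s.
Horizontal: R = v_x · t = 20.67 × 5.717 = 118 m.

118 m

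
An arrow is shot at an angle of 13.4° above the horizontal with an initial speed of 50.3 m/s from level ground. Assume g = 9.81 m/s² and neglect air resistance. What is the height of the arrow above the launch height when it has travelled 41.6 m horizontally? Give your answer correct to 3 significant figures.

6.37 m

v_x = 50.3 cos 13.4° = 48.93 m/s, v_y0 = 50.3 sin 13.4° = 11.66 m/s.
Time to reach x = 41.6 m: t = x / v_x = 41.6 / 48.93 = 0.8502 s.
y = v_y0 t − ½ g t² = 11.66×0.8502 − 4.905×0.8502² = 6.37 m.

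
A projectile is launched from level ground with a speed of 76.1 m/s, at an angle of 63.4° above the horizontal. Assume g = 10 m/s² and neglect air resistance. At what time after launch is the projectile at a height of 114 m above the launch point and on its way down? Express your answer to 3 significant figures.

v_y0 = 76.1 sin 63.4° = 68.05 m/s.
Set y = v_y0 t − ½ g t² = 114: 5.000 t² − 68.05 t + 114 = 0.
t = [68.05 ± √(4631 − 2280)] / 10 = (68.05 ± 48.49) / 10, giving t = 1.96 s or t = 11.7 s.
On the way down corresponds to the larger root: t = 11.7 s.

11.7 s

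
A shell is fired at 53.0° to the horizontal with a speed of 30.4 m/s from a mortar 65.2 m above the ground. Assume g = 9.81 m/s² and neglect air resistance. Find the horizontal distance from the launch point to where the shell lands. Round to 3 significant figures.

126 m

Components: v_x = 30.4 cos 53.0° = 18.30 m/s, v_y = 30.4 sin 53.0° = 24.28 m/s.
Vertical: 0 = 65.2 + 24.28 t − ½(9.81) t² ⇒ 4.905 t² − 24.28 t − 65.2 = 0.
t = [24.28 + √(589.5 + 1279)] / 9.810 = 6.881 s.
Horizontal: R = v_x · t = 18.30 × 6.881 = 126 m.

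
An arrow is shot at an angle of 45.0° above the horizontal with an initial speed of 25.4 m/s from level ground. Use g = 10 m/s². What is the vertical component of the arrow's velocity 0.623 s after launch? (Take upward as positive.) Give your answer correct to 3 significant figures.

Initial vertical component: v_y0 = 25.4 sin 45.0° = 17.96 m/s.
v_y(t) = v_y0 − g t = 17.96 − 10 × 0.623 = 11.7 m/s.

11.7 m/s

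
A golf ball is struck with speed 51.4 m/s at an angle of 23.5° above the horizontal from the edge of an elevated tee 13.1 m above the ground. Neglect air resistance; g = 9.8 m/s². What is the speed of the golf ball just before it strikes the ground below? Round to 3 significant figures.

53.8 m/s

v_x = 51.4 cos 23.5° = 47.14 m/s is unchanged throughout.
For the vertical component, v_y² = v_y0² + 2 g h = (20.50)² + 2×9.8×13.1 = 677.0, so |v_y| = 26.02 m/s.
Impact speed = √(v_x² + v_y²) = √(2222 + 677.0) = 53.8 m/s.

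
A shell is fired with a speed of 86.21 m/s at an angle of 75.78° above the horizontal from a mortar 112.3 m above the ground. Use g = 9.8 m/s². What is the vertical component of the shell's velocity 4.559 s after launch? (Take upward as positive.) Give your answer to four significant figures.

38.89 m/s

Initial vertical component: v_y0 = 86.21 sin 75.78° = 83.568 m/s.
v_y(t) = v_y0 − g t = 83.568 − 9.8 × 4.559 = 38.89 m/s.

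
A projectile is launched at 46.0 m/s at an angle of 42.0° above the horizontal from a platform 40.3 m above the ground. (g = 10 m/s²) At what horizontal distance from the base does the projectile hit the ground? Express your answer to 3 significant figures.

248 m

Components: v_x = 46.0 cos 42.0° = 34.18 m/s, v_y = 46.0 sin 42.0° = 30.78 m/s.
Vertical: 0 = 40.3 + 30.78 t − ½(10) t² ⇒ 5.000 t² − 30.78 t − 40.3 = 0.
t = [30.78 + √(947.4 + 806.0)] / 10.00 = 7.265 s.
Horizontal: R = v_x · t = 34.18 × 7.265 = 248 m.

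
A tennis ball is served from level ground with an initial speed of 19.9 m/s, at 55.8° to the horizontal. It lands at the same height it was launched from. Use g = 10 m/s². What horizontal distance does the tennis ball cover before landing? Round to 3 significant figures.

Components: v_x = 19.9 cos 55.8° = 11.19 m/s, v_y = 19.9 sin 55.8° = 16.46 m/s.
Time of flight (same landing height): t = 2 v_y / g = 2 × 16.46 / 10 = 3.292 s.
Range: R = v_x · t = 11.19 × 3.292 = 36.8 m.

36.8 m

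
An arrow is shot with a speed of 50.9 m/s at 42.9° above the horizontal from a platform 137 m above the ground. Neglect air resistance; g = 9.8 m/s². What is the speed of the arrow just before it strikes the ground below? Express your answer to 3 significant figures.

72.6 m/s

v_x = 50.9 cos 42.9° = 37.29 m/s is unchanged throughout.
For the vertical component, v_y² = v_y0² + 2 g h = (34.65)² + 2×9.8×137 = 3886, so |v_y| = 62.34 m/s.
Impact speed = √(v_x² + v_y²) = √(1391 + 3886) = 72.6 m/s.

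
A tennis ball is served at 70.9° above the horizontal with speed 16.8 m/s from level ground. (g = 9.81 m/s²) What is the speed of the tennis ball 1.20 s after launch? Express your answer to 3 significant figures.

6.86 m/s

v_x = 16.8 cos 70.9° = 5.497 m/s (constant).
v_y(t) = 16.8 sin 70.9° − g t = 15.88 − 9.81 × 1.20 = 4.108 m/s.
Speed = √(v_x² + v_y²) = √(30.22 + 16.88) = 6.86 m/s.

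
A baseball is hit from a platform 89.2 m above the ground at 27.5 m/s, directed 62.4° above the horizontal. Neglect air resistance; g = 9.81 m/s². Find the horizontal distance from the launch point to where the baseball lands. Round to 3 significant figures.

Components: v_x = 27.5 cos 62.4° = 12.74 m/s, v_y = 27.5 sin 62.4° = 24.37 m/s.
Vertical: 0 = 89.2 + 24.37 t − ½(9.81) t² ⇒ 4.905 t² − 24.37 t − 89.2 = 0.
t = [24.37 + √(593.9 + 1750)] / 9.810 = 7.419 s.
Horizontal: R = v_x · t = 12.74 × 7.419 = 94.5 m.

94.5 m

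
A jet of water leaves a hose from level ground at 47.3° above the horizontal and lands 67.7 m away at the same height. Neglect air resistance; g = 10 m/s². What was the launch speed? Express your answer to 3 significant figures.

26.1 m/s

On level ground, R = v₀² sin(2θ) / g, so v₀ = √(R g / sin 2θ).
sin(2 × 47.3°) = 0.9968.
v₀ = √(67.7 × 10 / 0.9968) = √679.2 = 26.1 m/s.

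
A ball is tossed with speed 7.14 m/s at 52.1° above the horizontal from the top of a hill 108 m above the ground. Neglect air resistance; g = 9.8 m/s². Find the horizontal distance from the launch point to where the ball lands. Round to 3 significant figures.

Components: v_x = 7.14 cos 52.1° = 4.386 m/s, v_y = 7.14 sin 52.1° = 5.634 m/s.
Vertical: 0 = 108 + 5.634 t − ½(9.8) t² ⇒ 4.900 t² − 5.634 t − 108 = 0.
t = [5.634 + √(31.74 + 2117)] / 9.800 = 5.305 s.
Horizontal: R = v_x · t = 4.386 × 5.305 = 23.3 m.

23.3 m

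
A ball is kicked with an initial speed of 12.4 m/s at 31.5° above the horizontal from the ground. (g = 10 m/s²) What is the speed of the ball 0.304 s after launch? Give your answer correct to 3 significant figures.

v_x = 12.4 cos 31.5° = 10.57 m/s (constant).
v_y(t) = 12.4 sin 31.5° − g t = 6.479 − 10 × 0.304 = 3.439 m/s.
Speed = √(v_x² + v_y²) = √(111.7 + 11.83) = 11.1 m/s.

11.1 m/s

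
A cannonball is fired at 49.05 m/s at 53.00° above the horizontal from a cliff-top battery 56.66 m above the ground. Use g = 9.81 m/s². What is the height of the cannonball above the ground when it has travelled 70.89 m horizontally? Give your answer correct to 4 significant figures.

122.4 m

v_x = 49.05 cos 53.00° = 29.519 m/s, v_y0 = 49.05 sin 53.00° = 39.173 m/s.
Time to reach x = 70.89 m: t = x / v_x = 70.89 / 29.519 = 2.4015 s.
y = 56.66 + v_y0 t − ½ g t² = 56.66 + 39.173×2.4015 − 4.905×2.4015² = 122.4 m.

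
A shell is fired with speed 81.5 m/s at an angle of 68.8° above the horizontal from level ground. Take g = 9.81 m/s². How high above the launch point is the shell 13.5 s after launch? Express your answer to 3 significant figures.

132 m

v_y0 = 81.5 sin 68.8° = 75.98 m/s.
y(t) = v_y0 t − ½ g t² = 75.98×13.5 − 4.905×13.5² = 132 m.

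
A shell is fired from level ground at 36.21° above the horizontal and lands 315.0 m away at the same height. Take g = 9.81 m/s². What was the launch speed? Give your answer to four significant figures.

On level ground, R = v₀² sin(2θ) / g, so v₀ = √(R g / sin 2θ).
sin(2 × 36.21°) = 0.9533.
v₀ = √(315.0 × 9.81 / 0.9533) = √3241.5 = 56.93 m/s.

56.93 m/s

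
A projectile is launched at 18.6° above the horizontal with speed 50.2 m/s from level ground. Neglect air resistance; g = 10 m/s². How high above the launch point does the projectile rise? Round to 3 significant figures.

12.8 m

Vertical component of launch velocity: v_y = 50.2 sin 18.6° = 16.01 m/s.
At the highest point the vertical velocity is zero, so v_y² = 2 g h_max.
h_max = (16.01)² / (2 × 10) = 256.3 / 20.00 = 12.8 m.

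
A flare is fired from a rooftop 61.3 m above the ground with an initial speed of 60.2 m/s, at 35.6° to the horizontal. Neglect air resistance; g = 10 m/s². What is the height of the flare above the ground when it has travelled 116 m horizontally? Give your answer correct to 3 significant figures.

116 m

v_x = 60.2 cos 35.6° = 48.95 m/s, v_y0 = 60.2 sin 35.6° = 35.04 m/s.
Time to reach x = 116 m: t = x / v_x = 116 / 48.95 = 2.370 s.
y = 61.3 + v_y0 t − ½ g t² = 61.3 + 35.04×2.370 − 5.000×2.370² = 116 m.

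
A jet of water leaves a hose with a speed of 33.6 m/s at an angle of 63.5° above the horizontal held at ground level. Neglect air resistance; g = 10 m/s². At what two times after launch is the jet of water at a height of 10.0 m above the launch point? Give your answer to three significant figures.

0.353 s and 5.66 s

v_y0 = 33.6 sin 63.5° = 30.07 m/s.
Set y = v_y0 t − ½ g t² = 10.0: 5.000 t² − 30.07 t + 10.0 = 0.
t = [30.07 ± √(904.2 − 200.0)] / 10 = (30.07 ± 26.54) / 10, giving t = 0.353 s or t = 5.66 s.
So the jet of water is at 10.0 m at t = 0.353 s (rising) and t = 5.66 s (falling).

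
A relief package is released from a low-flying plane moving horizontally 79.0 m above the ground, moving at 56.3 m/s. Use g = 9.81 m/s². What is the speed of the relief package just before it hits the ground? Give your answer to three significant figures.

68.7 m/s

Fall time: t = √(2 × 79.0 / 9.81) = 4.013 s.
At impact: v_x = 56.3 m/s (unchanged), v_y = g t = 9.81 × 4.013 = 39.37 m/s.
Speed = √(v_x² + v_y²) = √(3170 + 1550) = 68.7 m/s.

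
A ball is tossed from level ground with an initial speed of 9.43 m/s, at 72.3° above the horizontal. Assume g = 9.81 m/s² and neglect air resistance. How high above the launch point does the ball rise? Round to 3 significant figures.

Vertical component of launch velocity: v_y = 9.43 sin 72.3° = 8.984 m/s.
At the highest point the vertical velocity is zero, so v_y² = 2 g h_max.
h_max = (8.984)² / (2 × 9.81) = 80.71 / 19.62 = 4.11 m.

4.11 m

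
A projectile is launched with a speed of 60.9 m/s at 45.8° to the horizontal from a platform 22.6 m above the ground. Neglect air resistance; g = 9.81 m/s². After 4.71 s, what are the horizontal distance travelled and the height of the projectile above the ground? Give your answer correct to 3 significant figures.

v_x = 60.9 cos 45.8° = 42.46 m/s; v_y0 = 60.9 sin 45.8° = 43.66 m/s.
x = v_x t = 42.46 × 4.71 = 200 m.
y = 22.6 + v_y0 t − ½ g t² = 119 m.

x = 200 m, y = 119 m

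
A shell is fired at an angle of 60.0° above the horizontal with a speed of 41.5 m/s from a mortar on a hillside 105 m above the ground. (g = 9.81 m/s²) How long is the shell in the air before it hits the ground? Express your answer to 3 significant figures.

9.57 s

Vertical component: v_y = 41.5 sin 60.0° = 35.94 m/s.
Taking up as positive with launch at y = 105 m, landing at y = 0: 0 = 105 + 35.94 t − ½(9.81) t².
Solving 4.905 t² − 35.94 t − 105 = 0 gives t = [35.94 + √(35.94² + 4·4.905·105)] / 9.810 = 9.57 s.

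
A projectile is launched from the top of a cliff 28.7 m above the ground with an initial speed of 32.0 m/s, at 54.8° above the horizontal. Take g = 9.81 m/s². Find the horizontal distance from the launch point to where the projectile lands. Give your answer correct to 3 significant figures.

Components: v_x = 32.0 cos 54.8° = 18.45 m/s, v_y = 32.0 sin 54.8° = 26.15 m/s.
Vertical: 0 = 28.7 + 26.15 t − ½(9.81) t² ⇒ 4.905 t² − 26.15 t − 28.7 = 0.
t = [26.15 + √(683.8 + 563.1)] / 9.810 = 6.265 s.
Horizontal: R = v_x · t = 18.45 × 6.265 = 116 m.

116 m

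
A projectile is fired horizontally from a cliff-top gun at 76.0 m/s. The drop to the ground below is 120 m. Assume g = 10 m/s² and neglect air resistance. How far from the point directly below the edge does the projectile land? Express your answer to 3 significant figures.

Initial vertical velocity is zero, so the fall time comes from h = ½ g t²: t = √(2 × 120 / 10) = 4.899 s.
Horizontal motion is uniform at 76.0 m/s, so x = 76.0 × 4.899 = 372 m.

372 m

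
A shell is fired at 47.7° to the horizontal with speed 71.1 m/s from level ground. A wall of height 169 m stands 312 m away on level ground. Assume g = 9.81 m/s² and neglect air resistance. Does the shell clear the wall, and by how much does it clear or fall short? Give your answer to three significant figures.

No — it falls 34.6 m short of clearing the wall.

v_x = 71.1 cos 47.7° = 47.85 m/s; v_y0 = 71.1 sin 47.7° = 52.59 m/s.
Time to reach the wall: t = 312 / 47.85 = 6.520 s.
Height at that point: y = 52.59×6.520 − 4.905×6.520² = 134.4 m.
That is 169 − 134.4 = 34.6 m below the top of the wall, so the shell does not clear it.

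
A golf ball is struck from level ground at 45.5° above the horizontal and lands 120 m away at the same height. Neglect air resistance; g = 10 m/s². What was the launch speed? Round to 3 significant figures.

On level ground, R = v₀² sin(2θ) / g, so v₀ = √(R g / sin 2θ).
sin(2 × 45.5°) = 0.9998.
v₀ = √(120 × 10 / 0.9998) = √1200 = 34.6 m/s.

34.6 m/s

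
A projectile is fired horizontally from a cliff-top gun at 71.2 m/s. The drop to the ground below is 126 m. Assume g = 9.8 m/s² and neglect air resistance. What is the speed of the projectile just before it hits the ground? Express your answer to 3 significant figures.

86.8 m/s

Fall time: t = √(2 × 126 / 9.8) = 5.071 s.
At impact: v_x = 71.2 m/s (unchanged), v_y = g t = 9.8 × 5.071 = 49.70 m/s.
Speed = √(v_x² + v_y²) = √(5069 + 2470) = 86.8 m/s.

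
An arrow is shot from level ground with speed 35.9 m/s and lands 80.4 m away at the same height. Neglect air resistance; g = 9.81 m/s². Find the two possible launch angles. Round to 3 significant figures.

18.9° and 71.1°

Level-ground range: R = v₀² sin(2θ)/g ⇒ sin 2θ = R g / v₀² = 80.4×9.81/35.9² = 0.6120.
2θ = arcsin(0.6120) = 37.73° or 180° − 37.73° = 142.27°.
So θ = 18.9° or θ = 71.1°.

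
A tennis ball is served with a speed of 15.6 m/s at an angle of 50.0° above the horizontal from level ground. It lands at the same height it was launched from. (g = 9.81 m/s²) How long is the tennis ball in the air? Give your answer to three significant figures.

2.44 s

Vertical component: v_y = 15.6 sin 50.0° = 11.95 m/s.
For a projectile landing at launch height, time of flight is t = 2 v_y / g = 2 × 11.95 / 9.81 = 2.44 s.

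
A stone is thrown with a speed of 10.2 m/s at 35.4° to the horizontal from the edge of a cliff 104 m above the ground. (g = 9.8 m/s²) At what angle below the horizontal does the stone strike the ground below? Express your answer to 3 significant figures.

79.7°

v_x = 10.2 cos 35.4° = 8.314 m/s.
At impact |v_y| = √(v_y0² + 2 g h) = √(5.909² + 2×9.8×104) = 45.53 m/s.
Angle below horizontal = arctan(|v_y| / v_x) = arctan(45.53 / 8.314) = 79.7°.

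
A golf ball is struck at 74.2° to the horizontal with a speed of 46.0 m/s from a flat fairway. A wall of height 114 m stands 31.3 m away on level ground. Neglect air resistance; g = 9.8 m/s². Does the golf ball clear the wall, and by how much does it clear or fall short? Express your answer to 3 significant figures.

No — it falls 34.0 m short of clearing the wall.

v_x = 46.0 cos 74.2° = 12.52 m/s; v_y0 = 46.0 sin 74.2° = 44.26 m/s.
Time to reach the wall: t = 31.3 / 12.52 = 2.500 s.
Height at that point: y = 44.26×2.500 − 4.900×2.500² = 80.02 m.
That is 114 − 80.02 = 34.0 m below the top of the wall, so the golf ball does not clear it.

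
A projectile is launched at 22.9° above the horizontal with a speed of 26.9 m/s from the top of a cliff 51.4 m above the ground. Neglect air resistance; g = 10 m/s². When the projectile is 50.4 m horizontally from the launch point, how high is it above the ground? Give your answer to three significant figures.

v_x = 26.9 cos 22.9° = 24.78 m/s, v_y0 = 26.9 sin 22.9° = 10.47 m/s.
Time to reach x = 50.4 m: t = x / v_x = 50.4 / 24.78 = 2.034 s.
y = 51.4 + v_y0 t − ½ g t² = 51.4 + 10.47×2.034 − 5.000×2.034² = 52.0 m.

52.0 m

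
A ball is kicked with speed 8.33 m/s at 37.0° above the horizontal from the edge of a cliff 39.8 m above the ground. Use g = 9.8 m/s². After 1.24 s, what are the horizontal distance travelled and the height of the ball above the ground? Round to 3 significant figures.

x = 8.25 m, y = 38.5 m

v_x = 8.33 cos 37.0° = 6.653 m/s; v_y0 = 8.33 sin 37.0° = 5.013 m/s.
x = v_x t = 6.653 × 1.24 = 8.25 m.
y = 39.8 + v_y0 t − ½ g t² = 38.5 m.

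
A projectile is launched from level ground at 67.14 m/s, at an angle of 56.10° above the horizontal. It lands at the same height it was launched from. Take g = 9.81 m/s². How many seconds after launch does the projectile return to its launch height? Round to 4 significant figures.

Vertical component: v_y = 67.14 sin 56.10° = 55.727 m/s.
For a projectile landing at launch height, time of flight is t = 2 v_y / g = 2 × 55.727 / 9.81 = 11.36 s.

11.36 s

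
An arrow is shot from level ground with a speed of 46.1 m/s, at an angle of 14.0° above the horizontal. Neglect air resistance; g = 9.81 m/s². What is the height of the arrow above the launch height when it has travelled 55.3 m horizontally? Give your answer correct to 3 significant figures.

v_x = 46.1 cos 14.0° = 44.73 m/s, v_y0 = 46.1 sin 14.0° = 11.15 m/s.
Time to reach x = 55.3 m: t = x / v_x = 55.3 / 44.73 = 1.236 s.
y = v_y0 t − ½ g t² = 11.15×1.236 − 4.905×1.236² = 6.29 m.

6.29 m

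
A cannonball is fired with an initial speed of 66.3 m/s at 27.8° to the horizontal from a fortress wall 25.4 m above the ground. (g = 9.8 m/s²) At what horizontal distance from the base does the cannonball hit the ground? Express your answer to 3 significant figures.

Components: v_x = 66.3 cos 27.8° = 58.65 m/s, v_y = 66.3 sin 27.8° = 30.92 m/s.
Vertical: 0 = 25.4 + 30.92 t − ½(9.8) t² ⇒ 4.900 t² − 30.92 t − 25.4 = 0.
t = [30.92 + √(956.0 + 497.8)] / 9.800 = 7.046 s.
Horizontal: R = v_x · t = 58.65 × 7.046 = 413 m.

413 m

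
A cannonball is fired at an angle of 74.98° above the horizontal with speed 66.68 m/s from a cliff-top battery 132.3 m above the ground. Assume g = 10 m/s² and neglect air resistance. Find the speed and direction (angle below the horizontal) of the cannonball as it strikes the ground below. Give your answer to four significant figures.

v_x = 66.68 cos 74.98° = 17.281 m/s (constant).
|v_y| at impact = √((64.402)² + 2×10×132.3) = 82.423 m/s.
Speed = √(17.281² + 82.423²) = 84.22 m/s; angle = arctan(82.423/17.281) = 78.16° below horizontal.

84.22 m/s at 78.16° below the horizontal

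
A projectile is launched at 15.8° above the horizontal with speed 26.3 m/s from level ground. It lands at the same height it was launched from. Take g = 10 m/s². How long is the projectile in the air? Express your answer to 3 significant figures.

1.43 s

Vertical component: v_y = 26.3 sin 15.8° = 7.161 m/s.
For a projectile landing at launch height, time of flight is t = 2 v_y / g = 2 × 7.161 / 10 = 1.43 s.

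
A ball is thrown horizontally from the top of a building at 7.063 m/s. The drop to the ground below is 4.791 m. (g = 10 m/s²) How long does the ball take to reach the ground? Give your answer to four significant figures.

0.9789 s

The horizontal speed doesn't affect the fall. With v_y0 = 0, h = ½ g t².
t = √(2 × 4.791 / 10) = √0.95820 = 0.9789 s.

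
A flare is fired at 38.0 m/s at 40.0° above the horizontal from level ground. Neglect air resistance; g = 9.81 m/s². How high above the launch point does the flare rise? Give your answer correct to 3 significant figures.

Vertical component of launch velocity: v_y = 38.0 sin 40.0° = 24.43 m/s.
At the highest point the vertical velocity is zero, so v_y² = 2 g h_max.
h_max = (24.43)² / (2 × 9.81) = 596.8 / 19.62 = 30.4 m.

30.4 m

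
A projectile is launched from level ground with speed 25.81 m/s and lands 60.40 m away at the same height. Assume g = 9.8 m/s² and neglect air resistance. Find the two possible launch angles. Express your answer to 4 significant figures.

31.35° and 58.65°

Level-ground range: R = v₀² sin(2θ)/g ⇒ sin 2θ = R g / v₀² = 60.40×9.8/25.81² = 0.8886.
2θ = arcsin(0.8886) = 62.698° or 180° − 62.698° = 117.302°.
So θ = 31.35° or θ = 58.65°.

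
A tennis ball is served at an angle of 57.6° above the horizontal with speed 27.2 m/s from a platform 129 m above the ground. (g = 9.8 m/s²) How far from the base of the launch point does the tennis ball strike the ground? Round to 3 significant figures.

116 m

Components: v_x = 27.2 cos 57.6° = 14.57 m/s, v_y = 27.2 sin 57.6° = 22.97 m/s.
Vertical: 0 = 129 + 22.97 t − ½(9.8) t² ⇒ 4.900 t² − 22.97 t − 129 = 0.
t = [22.97 + √(527.6 + 2528)] / 9.800 = 7.984 s.
Horizontal: R = v_x · t = 14.57 × 7.984 = 116 m.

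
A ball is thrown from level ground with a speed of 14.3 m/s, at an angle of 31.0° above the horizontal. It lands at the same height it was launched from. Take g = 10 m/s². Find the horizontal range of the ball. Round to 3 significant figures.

Components: v_x = 14.3 cos 31.0° = 12.26 m/s, v_y = 14.3 sin 31.0° = 7.365 m/s.
Time of flight (same landing height): t = 2 v_y / g = 2 × 7.365 / 10 = 1.473 s.
Range: R = v_x · t = 12.26 × 1.473 = 18.1 m.

18.1 m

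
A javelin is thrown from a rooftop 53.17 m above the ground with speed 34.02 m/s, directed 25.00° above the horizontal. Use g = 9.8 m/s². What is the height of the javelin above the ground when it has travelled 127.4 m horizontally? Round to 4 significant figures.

28.92 m

v_x = 34.02 cos 25.00° = 30.833 m/s, v_y0 = 34.02 sin 25.00° = 14.377 m/s.
Time to reach x = 127.4 m: t = x / v_x = 127.4 / 30.833 = 4.1319 s.
y = 53.17 + v_y0 t − ½ g t² = 53.17 + 14.377×4.1319 − 4.900×4.1319² = 28.92 m.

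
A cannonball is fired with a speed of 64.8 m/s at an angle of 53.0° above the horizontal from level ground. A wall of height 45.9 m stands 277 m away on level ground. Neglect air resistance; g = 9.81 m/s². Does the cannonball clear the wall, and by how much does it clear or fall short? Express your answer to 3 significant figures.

v_x = 64.8 cos 53.0° = 39.00 m/s; v_y0 = 64.8 sin 53.0° = 51.75 m/s.
Time to reach the wall: t = 277 / 39.00 = 7.103 s.
Height at that point: y = 51.75×7.103 − 4.905×7.103² = 120.1 m.
That is 120.1 − 45.9 = 74.2 m above the top of the wall, so the cannonball clears it.

Yes — it clears the wall by 74.2 m.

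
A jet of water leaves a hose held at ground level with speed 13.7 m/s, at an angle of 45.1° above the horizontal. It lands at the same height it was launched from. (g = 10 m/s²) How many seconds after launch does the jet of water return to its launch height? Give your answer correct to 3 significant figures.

1.94 s

Vertical component: v_y = 13.7 sin 45.1° = 9.704 m/s.
For a projectile landing at launch height, time of flight is t = 2 v_y / g = 2 × 9.704 / 10 = 1.94 s.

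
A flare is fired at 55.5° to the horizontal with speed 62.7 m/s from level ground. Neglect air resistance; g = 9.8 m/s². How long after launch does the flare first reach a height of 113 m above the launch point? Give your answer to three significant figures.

v_y0 = 62.7 sin 55.5° = 51.67 m/s.
Set y = v_y0 t − ½ g t² = 113: 4.900 t² − 51.67 t + 113 = 0.
t = [51.67 ± √(2670 − 2215)] / 9.8 = (51.67 ± 21.33) / 9.8, giving t = 3.10 s or t = 7.45 s.
The flare is on the way up at the first time, so t = 3.10 s.

3.10 s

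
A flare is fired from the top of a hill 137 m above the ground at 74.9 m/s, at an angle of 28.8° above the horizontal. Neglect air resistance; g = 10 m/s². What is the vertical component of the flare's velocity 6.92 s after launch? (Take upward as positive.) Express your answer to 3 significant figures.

-33.1 m/s

Initial vertical component: v_y0 = 74.9 sin 28.8° = 36.08 m/s.
v_y(t) = v_y0 − g t = 36.08 − 10 × 6.92 = -33.1 m/s.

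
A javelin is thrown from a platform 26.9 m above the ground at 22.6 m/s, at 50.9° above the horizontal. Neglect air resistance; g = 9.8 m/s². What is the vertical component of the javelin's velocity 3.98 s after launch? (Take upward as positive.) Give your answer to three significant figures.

Initial vertical component: v_y0 = 22.6 sin 50.9° = 17.54 m/s.
v_y(t) = v_y0 − g t = 17.54 − 9.8 × 3.98 = -21.5 m/s.

-21.5 m/s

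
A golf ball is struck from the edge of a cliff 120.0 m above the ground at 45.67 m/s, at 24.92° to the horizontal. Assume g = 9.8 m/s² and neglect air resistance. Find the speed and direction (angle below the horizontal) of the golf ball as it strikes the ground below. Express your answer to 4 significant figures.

v_x = 45.67 cos 24.92° = 41.418 m/s (constant).
|v_y| at impact = √((19.243)² + 2×9.8×120.0) = 52.176 m/s.
Speed = √(41.418² + 52.176²) = 66.62 m/s; angle = arctan(52.176/41.418) = 51.56° below horizontal.

66.62 m/s at 51.56° below the horizontal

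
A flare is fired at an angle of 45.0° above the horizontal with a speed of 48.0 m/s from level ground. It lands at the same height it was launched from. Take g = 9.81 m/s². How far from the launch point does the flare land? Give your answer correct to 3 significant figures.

235 m

For level ground, R = v₀² sin(2θ) / g.
sin(2 × 45.0°) = sin 90.00° = 1.000.
R = (48.0)² × 1.000 / 9.81 = 235 m.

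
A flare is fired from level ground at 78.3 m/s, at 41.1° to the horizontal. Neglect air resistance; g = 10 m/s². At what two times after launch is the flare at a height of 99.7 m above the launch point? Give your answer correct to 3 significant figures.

v_y0 = 78.3 sin 41.1° = 51.47 m/s.
Set y = v_y0 t − ½ g t² = 99.7: 5.000 t² − 51.47 t + 99.7 = 0.
t = [51.47 ± √(2649 − 1994)] / 10 = (51.47 ± 25.59) / 10, giving t = 2.59 s or t = 7.71 s.
So the flare is at 99.7 m at t = 2.59 s (rising) and t = 7.71 s (falling).

2.59 s and 7.71 s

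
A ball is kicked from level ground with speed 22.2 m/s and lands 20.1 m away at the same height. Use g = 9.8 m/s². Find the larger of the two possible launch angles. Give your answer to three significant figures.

Level-ground range: R = v₀² sin(2θ)/g ⇒ sin 2θ = R g / v₀² = 20.1×9.8/22.2² = 0.3997.
2θ = arcsin(0.3997) = 23.56° or 180° − 23.56° = 156.44°.
So θ = 11.8° or θ = 78.2°.

78.2°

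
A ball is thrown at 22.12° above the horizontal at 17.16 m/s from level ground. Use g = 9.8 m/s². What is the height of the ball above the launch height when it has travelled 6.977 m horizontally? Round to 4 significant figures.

1.892 m

v_x = 17.16 cos 22.12° = 15.897 m/s, v_y0 = 17.16 sin 22.12° = 6.4616 m/s.
Time to reach x = 6.977 m: t = x / v_x = 6.977 / 15.897 = 0.43889 s.
y = v_y0 t − ½ g t² = 6.4616×0.43889 − 4.900×0.43889² = 1.892 m.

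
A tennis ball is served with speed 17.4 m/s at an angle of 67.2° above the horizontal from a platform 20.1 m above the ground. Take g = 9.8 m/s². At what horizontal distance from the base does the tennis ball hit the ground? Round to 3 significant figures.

Components: v_x = 17.4 cos 67.2° = 6.743 m/s, v_y = 17.4 sin 67.2° = 16.04 m/s.
Vertical: 0 = 20.1 + 16.04 t − ½(9.8) t² ⇒ 4.900 t² − 16.04 t − 20.1 = 0.
t = [16.04 + √(257.3 + 394.0)] / 9.800 = 4.241 s.
Horizontal: R = v_x · t = 6.743 × 4.241 = 28.6 m.

28.6 m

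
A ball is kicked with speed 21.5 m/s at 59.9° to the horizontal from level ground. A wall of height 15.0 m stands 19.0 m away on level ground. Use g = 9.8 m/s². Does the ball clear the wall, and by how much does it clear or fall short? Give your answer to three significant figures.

v_x = 21.5 cos 59.9° = 10.78 m/s; v_y0 = 21.5 sin 59.9° = 18.60 m/s.
Time to reach the wall: t = 19.0 / 10.78 = 1.763 s.
Height at that point: y = 18.60×1.763 − 4.900×1.763² = 17.56 m.
That is 17.56 − 15.0 = 2.56 m above the top of the wall, so the ball clears it.

Yes — it clears the wall by 2.56 m.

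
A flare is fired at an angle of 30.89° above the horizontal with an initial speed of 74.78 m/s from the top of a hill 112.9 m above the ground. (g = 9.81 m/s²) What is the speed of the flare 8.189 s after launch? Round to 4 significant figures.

v_x = 74.78 cos 30.89° = 64.173 m/s (constant).
v_y(t) = 74.78 sin 30.89° − g t = 38.391 − 9.81 × 8.189 = -41.943 m/s.
Speed = √(v_x² + v_y²) = √(4118.2 + 1759.2) = 76.66 m/s.

76.66 m/s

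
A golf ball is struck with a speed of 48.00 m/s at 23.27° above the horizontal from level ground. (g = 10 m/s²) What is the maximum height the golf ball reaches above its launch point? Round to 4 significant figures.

Vertical component of launch velocity: v_y = 48.00 sin 23.27° = 18.963 m/s.
At the highest point the vertical velocity is zero, so v_y² = 2 g h_max.
h_max = (18.963)² / (2 × 10) = 359.60 / 20.00 = 17.98 m.

17.98 m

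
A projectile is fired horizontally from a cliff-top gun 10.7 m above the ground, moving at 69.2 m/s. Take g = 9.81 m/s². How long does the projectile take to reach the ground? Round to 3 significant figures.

The horizontal speed doesn't affect the fall. With v_y0 = 0, h = ½ g t².
t = √(2 × 10.7 / 9.81) = √2.181 = 1.48 s.

1.48 s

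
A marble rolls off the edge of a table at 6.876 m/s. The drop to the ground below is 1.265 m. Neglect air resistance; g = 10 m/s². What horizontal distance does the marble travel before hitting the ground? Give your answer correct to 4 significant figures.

3.459 m

Initial vertical velocity is zero, so the fall time comes from h = ½ g t²: t = √(2 × 1.265 / 10) = 0.50299 s.
Horizontal motion is uniform at 6.876 m/s, so x = 6.876 × 0.50299 = 3.459 m.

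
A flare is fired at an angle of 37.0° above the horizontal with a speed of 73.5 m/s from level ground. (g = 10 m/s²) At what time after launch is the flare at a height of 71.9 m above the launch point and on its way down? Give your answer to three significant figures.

6.70 s

v_y0 = 73.5 sin 37.0° = 44.23 m/s.
Set y = v_y0 t − ½ g t² = 71.9: 5.000 t² − 44.23 t + 71.9 = 0.
t = [44.23 ± √(1956 − 1438)] / 10 = (44.23 ± 22.76) / 10, giving t = 2.15 s or t = 6.70 s.
On the way down corresponds to the larger root: t = 6.70 s.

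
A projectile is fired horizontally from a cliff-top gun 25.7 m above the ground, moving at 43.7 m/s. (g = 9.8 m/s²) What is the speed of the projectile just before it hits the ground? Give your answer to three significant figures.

49.1 m/s

Fall time: t = √(2 × 25.7 / 9.8) = 2.290 s.
At impact: v_x = 43.7 m/s (unchanged), v_y = g t = 9.8 × 2.290 = 22.44 m/s.
Speed = √(v_x² + v_y²) = √(1910 + 503.6) = 49.1 m/s.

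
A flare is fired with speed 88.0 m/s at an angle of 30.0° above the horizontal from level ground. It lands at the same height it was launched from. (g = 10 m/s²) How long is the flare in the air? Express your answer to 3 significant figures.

8.80 s

Vertical component: v_y = 88.0 sin 30.0° = 44.00 m/s.
For a projectile landing at launch height, time of flight is t = 2 v_y / g = 2 × 44.00 / 10 = 8.80 s.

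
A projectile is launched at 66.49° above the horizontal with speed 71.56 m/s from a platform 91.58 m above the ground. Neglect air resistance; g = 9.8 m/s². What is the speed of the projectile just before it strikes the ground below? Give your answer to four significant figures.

v_x = 71.56 cos 66.49° = 28.546 m/s is unchanged throughout.
For the vertical component, v_y² = v_y0² + 2 g h = (65.620)² + 2×9.8×91.58 = 6101.0, so |v_y| = 78.109 m/s.
Impact speed = √(v_x² + v_y²) = √(814.87 + 6101.0) = 83.16 m/s.

83.16 m/s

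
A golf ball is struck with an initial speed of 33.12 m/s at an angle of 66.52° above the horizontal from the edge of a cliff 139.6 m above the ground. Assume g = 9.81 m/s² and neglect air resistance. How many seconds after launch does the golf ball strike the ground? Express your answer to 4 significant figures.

9.265 s

Vertical component: v_y = 33.12 sin 66.52° = 30.378 m/s.
Taking up as positive with launch at y = 139.6 m, landing at y = 0: 0 = 139.6 + 30.378 t − ½(9.81) t².
Solving 4.905 t² − 30.378 t − 139.6 = 0 gives t = [30.378 + √(30.378² + 4·4.905·139.6)] / 9.810 = 9.265 s.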